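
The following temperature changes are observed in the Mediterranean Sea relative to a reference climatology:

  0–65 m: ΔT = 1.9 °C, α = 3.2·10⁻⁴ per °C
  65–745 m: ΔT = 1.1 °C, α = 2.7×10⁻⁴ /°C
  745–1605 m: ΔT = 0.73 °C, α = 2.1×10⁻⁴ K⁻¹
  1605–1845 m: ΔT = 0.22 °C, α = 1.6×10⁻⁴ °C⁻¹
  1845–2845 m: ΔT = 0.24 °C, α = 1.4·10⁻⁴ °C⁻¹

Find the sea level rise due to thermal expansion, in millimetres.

415 mm

Layer 1: 1.9 × 3.2×10⁻⁴ × 65 = 0.03952 m
680 × 2.7×10⁻⁴ × 1.1 = 0.20196 m
745–1605 m: 2.1×10⁻⁴ × 0.73 × 860 = 0.131838 m
Layer 4: 0.22 × 1.6×10⁻⁴ × 240 = 0.008448 m
0.24 × 1000 × 1.4×10⁻⁴ = 0.03360 m
Δh = 0.03952 + 0.20196 + 0.131838 + 0.008448 + 0.03360 = 0.415366 m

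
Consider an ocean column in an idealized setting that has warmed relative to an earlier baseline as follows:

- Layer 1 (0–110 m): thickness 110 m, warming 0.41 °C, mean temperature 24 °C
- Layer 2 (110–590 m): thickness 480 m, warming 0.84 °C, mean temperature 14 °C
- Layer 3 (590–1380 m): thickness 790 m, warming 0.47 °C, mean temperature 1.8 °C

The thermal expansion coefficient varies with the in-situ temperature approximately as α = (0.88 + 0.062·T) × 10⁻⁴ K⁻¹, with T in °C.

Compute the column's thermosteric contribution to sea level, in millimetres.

Layer 1: α = (0.88 + 0.062×24)×10⁻⁴ = 2.368×10⁻⁴ K⁻¹
Layer 2: α = (0.88 + 0.062×14)×10⁻⁴ = 1.748×10⁻⁴ K⁻¹
Layer 3: α = (0.88 + 0.062×1.8)×10⁻⁴ = 0.9916×10⁻⁴ K⁻¹
0–110 m: 110 × 2.368×10⁻⁴ × 0.41 = 0.01067968 m
Layer 2: 480 × 0.84 × 1.748×10⁻⁴ = 0.07047936 m
Layer 3: 0.9916×10⁻⁴ × 0.47 × 790 = 0.036818108 m
Δh = 0.01067968 + 0.07047936 + 0.036818108 = 0.117977148 m ≈ 120 mm

120 mm of thermosteric rise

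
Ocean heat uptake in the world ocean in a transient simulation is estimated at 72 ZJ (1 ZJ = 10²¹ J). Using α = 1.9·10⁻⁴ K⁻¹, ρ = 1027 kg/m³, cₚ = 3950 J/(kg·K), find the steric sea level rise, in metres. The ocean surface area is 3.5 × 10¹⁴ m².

Per unit area: Q = 72×10²¹ / (3.5×10¹⁴) ≈ 2.057×10⁸ J/m²
Δh = αQ/(ρcₚ) = 1.9×10⁻⁴ × 2.057×10⁸ / (1027 × 3950) ≈ 0.0096343 m

Δh = 0.00963 m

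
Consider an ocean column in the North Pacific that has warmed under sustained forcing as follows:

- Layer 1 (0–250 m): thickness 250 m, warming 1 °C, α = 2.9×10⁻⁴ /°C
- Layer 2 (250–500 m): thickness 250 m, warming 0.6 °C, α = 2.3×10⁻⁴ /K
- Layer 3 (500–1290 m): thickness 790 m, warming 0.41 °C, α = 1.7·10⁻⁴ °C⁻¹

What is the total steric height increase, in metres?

0–250 m: 250 × 1 × 2.9×10⁻⁴ = 0.07250 m
Layer 2: 2.3×10⁻⁴ × 0.6 × 250 = 0.03450 m
Layer 3: 1.7×10⁻⁴ × 790 × 0.41 = 0.055063 m
Δh = 0.07250 + 0.03450 + 0.055063 = 0.162063 m

Δh ≈ 0.162 m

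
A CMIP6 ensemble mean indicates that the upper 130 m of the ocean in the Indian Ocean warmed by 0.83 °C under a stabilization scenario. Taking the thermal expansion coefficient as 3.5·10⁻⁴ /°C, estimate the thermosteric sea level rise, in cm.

Δh = αΔT·H = 3.5×10⁻⁴ × 0.83 × 130 = 0.037765 m

Δh = 3.8 cm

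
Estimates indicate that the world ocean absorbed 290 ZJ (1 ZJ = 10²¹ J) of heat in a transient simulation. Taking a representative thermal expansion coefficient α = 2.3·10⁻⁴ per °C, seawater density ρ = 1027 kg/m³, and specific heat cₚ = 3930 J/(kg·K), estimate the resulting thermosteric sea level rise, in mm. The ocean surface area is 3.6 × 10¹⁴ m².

Per unit area: Q = 290×10²¹ / (3.6×10¹⁴) ≈ 8.056×10⁸ J/m²
Δh = αQ/(ρcₚ) = 2.3×10⁻⁴ × 8.056×10⁸ / (1027 × 3930) ≈ 0.045908 m

about 45.9 mm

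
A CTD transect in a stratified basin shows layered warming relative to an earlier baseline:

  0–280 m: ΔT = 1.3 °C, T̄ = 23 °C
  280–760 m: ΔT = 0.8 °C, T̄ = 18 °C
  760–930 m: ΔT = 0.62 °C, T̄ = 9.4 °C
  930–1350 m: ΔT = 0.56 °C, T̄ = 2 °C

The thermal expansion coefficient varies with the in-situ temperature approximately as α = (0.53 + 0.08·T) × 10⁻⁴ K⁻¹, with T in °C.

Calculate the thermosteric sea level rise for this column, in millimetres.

Layer 1: α = (0.53 + 0.08×23)×10⁻⁴ = 2.37×10⁻⁴ K⁻¹
Layer 2: α = (0.53 + 0.08×18)×10⁻⁴ = 1.97×10⁻⁴ K⁻¹
Layer 3: α = (0.53 + 0.08×9.4)×10⁻⁴ = 1.282×10⁻⁴ K⁻¹
Layer 4: α = (0.53 + 0.08×2)×10⁻⁴ = 0.69×10⁻⁴ K⁻¹
0–280 m: 1.3 × 280 × 2.37×10⁻⁴ = 0.086268 m
480 × 1.97×10⁻⁴ × 0.8 = 0.075648 m
Layer 3: 0.62 × 1.282×10⁻⁴ × 170 = 0.01351228 m
0.56 × 420 × 0.69×10⁻⁴ = 0.0162288 m
Δh = 0.086268 + 0.075648 + 0.01351228 + 0.0162288 = 0.19165708 m ≈ 192 mm

Δh = 192 mm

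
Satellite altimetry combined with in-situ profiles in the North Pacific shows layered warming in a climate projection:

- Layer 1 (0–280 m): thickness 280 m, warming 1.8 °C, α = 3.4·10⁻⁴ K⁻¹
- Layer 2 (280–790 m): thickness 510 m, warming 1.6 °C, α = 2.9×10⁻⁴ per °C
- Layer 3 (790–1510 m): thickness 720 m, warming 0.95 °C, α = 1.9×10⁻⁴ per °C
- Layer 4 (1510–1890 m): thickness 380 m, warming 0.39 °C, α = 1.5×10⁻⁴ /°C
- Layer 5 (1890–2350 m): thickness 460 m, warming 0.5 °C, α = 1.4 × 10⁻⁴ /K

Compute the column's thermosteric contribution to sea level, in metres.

about 0.59 m

0–280 m: 280 × 1.8 × 3.4×10⁻⁴ = 0.17136 m
280–790 m: 2.9×10⁻⁴ × 510 × 1.6 = 0.23664 m
1.9×10⁻⁴ × 720 × 0.95 = 0.12996 m
0.39 × 1.5×10⁻⁴ × 380 = 0.02223 m
1.4×10⁻⁴ × 0.5 × 460 = 0.03220 m
Δh = 0.17136 + 0.23664 + 0.12996 + 0.02223 + 0.03220 = 0.59239 m ≈ 0.59 m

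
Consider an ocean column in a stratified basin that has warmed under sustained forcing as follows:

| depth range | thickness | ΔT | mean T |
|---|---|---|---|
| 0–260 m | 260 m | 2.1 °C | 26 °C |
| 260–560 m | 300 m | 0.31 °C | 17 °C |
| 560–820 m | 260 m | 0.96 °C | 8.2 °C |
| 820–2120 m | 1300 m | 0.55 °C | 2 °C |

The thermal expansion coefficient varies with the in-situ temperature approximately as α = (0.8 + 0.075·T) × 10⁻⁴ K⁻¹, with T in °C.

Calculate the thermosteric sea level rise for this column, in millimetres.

273 mm

Layer 1: α = (0.8 + 0.075×26)×10⁻⁴ = 2.75×10⁻⁴ K⁻¹
Layer 2: α = (0.8 + 0.075×17)×10⁻⁴ = 2.075×10⁻⁴ K⁻¹
Layer 3: α = (0.8 + 0.075×8.2)×10⁻⁴ = 1.415×10⁻⁴ K⁻¹
Layer 4: α = (0.8 + 0.075×2)×10⁻⁴ = 0.95×10⁻⁴ K⁻¹
260 × 2.1 × 2.75×10⁻⁴ = 0.15015 m
260–560 m: 0.31 × 300 × 2.075×10⁻⁴ = 0.0192975 m
Layer 3: 0.96 × 260 × 1.415×10⁻⁴ = 0.0353184 m
820–2120 m: 0.55 × 1300 × 0.95×10⁻⁴ = 0.067925 m
Δh = 0.15015 + 0.0192975 + 0.0353184 + 0.067925 = 0.2726909 m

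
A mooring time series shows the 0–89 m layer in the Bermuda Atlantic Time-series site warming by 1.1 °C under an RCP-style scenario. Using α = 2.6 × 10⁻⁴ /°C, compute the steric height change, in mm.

25.5 mm of thermosteric rise

Δh = αΔT·H = 2.6×10⁻⁴ × 1.1 × 89 = 0.025454 m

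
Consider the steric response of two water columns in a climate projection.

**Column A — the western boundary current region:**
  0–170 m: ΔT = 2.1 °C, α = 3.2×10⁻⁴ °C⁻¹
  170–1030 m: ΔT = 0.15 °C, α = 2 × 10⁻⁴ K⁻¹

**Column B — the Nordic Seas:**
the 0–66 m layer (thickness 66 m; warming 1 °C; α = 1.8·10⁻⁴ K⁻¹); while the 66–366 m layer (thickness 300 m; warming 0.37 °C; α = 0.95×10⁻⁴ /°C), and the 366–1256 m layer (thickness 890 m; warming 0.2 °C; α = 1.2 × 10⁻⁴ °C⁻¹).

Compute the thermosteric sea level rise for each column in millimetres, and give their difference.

A 0–170 m: 3.2×10⁻⁴ × 170 × 2.1 = 0.11424 m
A 170–1030 m: 860 × 2×10⁻⁴ × 0.15 = 0.02580 m
A total: 0.14004 m
B 0–66 m: 1 × 66 × 1.8×10⁻⁴ = 0.01188 m
B 0.37 × 300 × 0.95×10⁻⁴ = 0.010545 m
B 890 × 1.2×10⁻⁴ × 0.2 = 0.02136 m
B total: 0.043785 m
Difference: 0.14004 − 0.043785 = 0.096255 m

Δh_A ≈ 140 mm, Δh_B ≈ 43.8 mm; difference ≈ 96.3 mm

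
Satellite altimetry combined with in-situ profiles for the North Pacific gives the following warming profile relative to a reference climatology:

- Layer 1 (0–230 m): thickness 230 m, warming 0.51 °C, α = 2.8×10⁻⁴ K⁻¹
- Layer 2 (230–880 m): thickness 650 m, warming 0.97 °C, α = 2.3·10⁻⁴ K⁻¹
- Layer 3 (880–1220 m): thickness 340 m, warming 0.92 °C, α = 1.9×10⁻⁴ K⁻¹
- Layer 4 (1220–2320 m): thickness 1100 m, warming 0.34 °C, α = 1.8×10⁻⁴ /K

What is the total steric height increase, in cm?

about 30.5 cm

0–230 m: 2.8×10⁻⁴ × 0.51 × 230 = 0.032844 m
650 × 0.97 × 2.3×10⁻⁴ = 0.145015 m
880–1220 m: 340 × 1.9×10⁻⁴ × 0.92 = 0.059432 m
1220–2320 m: 1.8×10⁻⁴ × 0.34 × 1100 = 0.06732 m
Δh = 0.032844 + 0.145015 + 0.059432 + 0.06732 = 0.304611 m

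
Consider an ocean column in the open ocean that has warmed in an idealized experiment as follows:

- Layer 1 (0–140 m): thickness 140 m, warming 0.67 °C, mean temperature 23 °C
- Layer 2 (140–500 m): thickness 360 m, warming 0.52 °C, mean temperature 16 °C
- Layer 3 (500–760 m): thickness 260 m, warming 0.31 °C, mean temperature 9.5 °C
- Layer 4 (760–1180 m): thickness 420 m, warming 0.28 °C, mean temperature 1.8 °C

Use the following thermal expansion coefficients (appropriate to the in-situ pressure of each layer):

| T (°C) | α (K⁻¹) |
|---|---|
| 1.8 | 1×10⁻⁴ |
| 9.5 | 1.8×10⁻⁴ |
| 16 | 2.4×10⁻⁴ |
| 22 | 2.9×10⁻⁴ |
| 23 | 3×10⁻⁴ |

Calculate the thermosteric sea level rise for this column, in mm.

about 99 mm

Layer 1 at 23 °C → α = 3×10⁻⁴ K⁻¹
Layer 2 at 16 °C → α = 2.4×10⁻⁴ K⁻¹
Layer 3 at 9.5 °C → α = 1.8×10⁻⁴ K⁻¹
Layer 4 at 1.8 °C → α = 1×10⁻⁴ K⁻¹
0.67 × 3×10⁻⁴ × 140 = 0.02814 m
140–500 m: 360 × 0.52 × 2.4×10⁻⁴ = 0.044928 m
Layer 3: 260 × 0.31 × 1.8×10⁻⁴ = 0.014508 m
Layer 4: 420 × 0.28 × 1×10⁻⁴ = 0.01176 m
Δh = 0.02814 + 0.044928 + 0.014508 + 0.01176 = 0.099336 m ≈ 99 mm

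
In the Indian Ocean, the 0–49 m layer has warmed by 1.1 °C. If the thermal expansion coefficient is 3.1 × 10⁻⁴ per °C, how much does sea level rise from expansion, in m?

Δh = αΔT·H = 3.1×10⁻⁴ × 1.1 × 49 = 0.016709 m

Δh = 0.0167 m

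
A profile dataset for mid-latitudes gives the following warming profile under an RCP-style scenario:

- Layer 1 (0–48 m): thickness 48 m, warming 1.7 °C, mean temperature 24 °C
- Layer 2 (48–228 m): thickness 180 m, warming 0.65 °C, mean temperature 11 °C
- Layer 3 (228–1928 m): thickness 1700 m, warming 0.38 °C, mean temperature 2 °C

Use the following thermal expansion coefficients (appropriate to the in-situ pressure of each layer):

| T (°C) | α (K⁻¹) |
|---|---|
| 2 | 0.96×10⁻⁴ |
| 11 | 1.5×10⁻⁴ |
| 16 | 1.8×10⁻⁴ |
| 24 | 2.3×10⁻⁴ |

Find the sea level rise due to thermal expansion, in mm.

about 98.3 mm

Layer 1 at 24 °C → α = 2.3×10⁻⁴ K⁻¹
Layer 2 at 11 °C → α = 1.5×10⁻⁴ K⁻¹
Layer 3 at 2 °C → α = 0.96×10⁻⁴ K⁻¹
0–48 m: 48 × 1.7 × 2.3×10⁻⁴ = 0.018768 m
48–228 m: 0.65 × 1.5×10⁻⁴ × 180 = 0.01755 m
0.38 × 0.96×10⁻⁴ × 1700 = 0.062016 m
Δh = 0.018768 + 0.01755 + 0.062016 = 0.098334 m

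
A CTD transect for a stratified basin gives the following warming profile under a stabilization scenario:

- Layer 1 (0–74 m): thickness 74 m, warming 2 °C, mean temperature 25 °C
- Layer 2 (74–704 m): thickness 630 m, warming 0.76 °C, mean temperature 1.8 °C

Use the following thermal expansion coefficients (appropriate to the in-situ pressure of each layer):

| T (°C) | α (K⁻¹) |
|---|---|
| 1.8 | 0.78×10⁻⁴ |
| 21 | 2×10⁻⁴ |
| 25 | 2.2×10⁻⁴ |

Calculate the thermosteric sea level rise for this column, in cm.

Layer 1 at 25 °C → α = 2.2×10⁻⁴ K⁻¹
Layer 2 at 1.8 °C → α = 0.78×10⁻⁴ K⁻¹
Layer 1: 74 × 2.2×10⁻⁴ × 2 = 0.03256 m
Layer 2: 0.76 × 630 × 0.78×10⁻⁴ = 0.0373464 m
Δh = 0.03256 + 0.0373464 = 0.0699064 m

7.0 cm of thermosteric rise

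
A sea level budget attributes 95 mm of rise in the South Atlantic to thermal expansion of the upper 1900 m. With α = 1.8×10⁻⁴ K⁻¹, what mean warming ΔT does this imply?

ΔT = Δh/(αH) = 0.095 / (1.8×10⁻⁴ × 1900) ≈ 0.2778 K

about 0.28 K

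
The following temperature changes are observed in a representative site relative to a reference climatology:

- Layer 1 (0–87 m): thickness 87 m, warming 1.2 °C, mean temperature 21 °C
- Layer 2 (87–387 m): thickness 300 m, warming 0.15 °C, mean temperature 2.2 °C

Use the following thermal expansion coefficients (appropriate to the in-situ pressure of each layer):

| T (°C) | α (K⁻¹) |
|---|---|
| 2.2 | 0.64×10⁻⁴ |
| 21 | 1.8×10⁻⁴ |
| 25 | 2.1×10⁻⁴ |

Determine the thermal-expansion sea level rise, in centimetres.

Δh = 2.17 cm

Layer 1 at 21 °C → α = 1.8×10⁻⁴ K⁻¹
Layer 2 at 2.2 °C → α = 0.64×10⁻⁴ K⁻¹
1.2 × 87 × 1.8×10⁻⁴ = 0.018792 m
87–387 m: 0.64×10⁻⁴ × 0.15 × 300 = 0.00288 m
Δh = 0.018792 + 0.00288 = 0.021672 m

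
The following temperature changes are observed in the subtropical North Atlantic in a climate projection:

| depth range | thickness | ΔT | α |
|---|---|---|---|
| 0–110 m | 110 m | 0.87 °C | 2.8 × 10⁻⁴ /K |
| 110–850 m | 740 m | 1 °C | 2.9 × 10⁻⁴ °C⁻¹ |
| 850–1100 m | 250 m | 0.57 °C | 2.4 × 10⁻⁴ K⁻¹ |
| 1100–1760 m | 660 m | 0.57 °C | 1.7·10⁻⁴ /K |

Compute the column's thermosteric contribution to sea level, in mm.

Δh ≈ 340 mm

Layer 1: 0.87 × 2.8×10⁻⁴ × 110 = 0.026796 m
Layer 2: 1 × 2.9×10⁻⁴ × 740 = 0.21460 m
Layer 3: 0.57 × 2.4×10⁻⁴ × 250 = 0.03420 m
Layer 4: 0.57 × 660 × 1.7×10⁻⁴ = 0.063954 m
Δh = 0.026796 + 0.21460 + 0.03420 + 0.063954 = 0.33955 m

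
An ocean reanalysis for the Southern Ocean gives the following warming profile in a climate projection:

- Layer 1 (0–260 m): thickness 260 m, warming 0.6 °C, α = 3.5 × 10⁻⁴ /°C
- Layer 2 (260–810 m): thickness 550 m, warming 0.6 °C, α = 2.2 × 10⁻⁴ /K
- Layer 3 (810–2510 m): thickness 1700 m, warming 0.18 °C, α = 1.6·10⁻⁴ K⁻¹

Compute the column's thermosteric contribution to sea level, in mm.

180 mm of thermosteric rise

0.6 × 260 × 3.5×10⁻⁴ = 0.05460 m
260–810 m: 2.2×10⁻⁴ × 550 × 0.6 = 0.07260 m
810–2510 m: 1.6×10⁻⁴ × 0.18 × 1700 = 0.04896 m
Δh = 0.05460 + 0.07260 + 0.04896 = 0.17616 m ≈ 180 mm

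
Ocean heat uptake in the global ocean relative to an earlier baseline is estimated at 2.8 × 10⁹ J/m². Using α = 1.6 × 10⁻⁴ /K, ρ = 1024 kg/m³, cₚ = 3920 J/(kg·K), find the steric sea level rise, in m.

Δh = 0.11 m

Δh = αQ/(ρcₚ) = 1.6×10⁻⁴ × 2.8×10⁹ / (1024 × 3920) ≈ 0.11161 m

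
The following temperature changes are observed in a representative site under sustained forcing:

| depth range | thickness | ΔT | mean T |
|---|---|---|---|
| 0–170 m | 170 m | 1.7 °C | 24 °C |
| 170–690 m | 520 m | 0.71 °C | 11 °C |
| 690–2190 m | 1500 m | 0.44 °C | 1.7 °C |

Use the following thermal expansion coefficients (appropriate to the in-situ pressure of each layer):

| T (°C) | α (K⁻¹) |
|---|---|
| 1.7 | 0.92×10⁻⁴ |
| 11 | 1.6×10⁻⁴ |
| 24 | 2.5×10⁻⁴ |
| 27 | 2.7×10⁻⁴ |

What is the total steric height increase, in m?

Layer 1 at 24 °C → α = 2.5×10⁻⁴ K⁻¹
Layer 2 at 11 °C → α = 1.6×10⁻⁴ K⁻¹
Layer 3 at 1.7 °C → α = 0.92×10⁻⁴ K⁻¹
170 × 1.7 × 2.5×10⁻⁴ = 0.07225 m
Layer 2: 1.6×10⁻⁴ × 520 × 0.71 = 0.059072 m
Layer 3: 1500 × 0.44 × 0.92×10⁻⁴ = 0.06072 m
Δh = 0.07225 + 0.059072 + 0.06072 = 0.192042 m ≈ 0.192 m

0.192 m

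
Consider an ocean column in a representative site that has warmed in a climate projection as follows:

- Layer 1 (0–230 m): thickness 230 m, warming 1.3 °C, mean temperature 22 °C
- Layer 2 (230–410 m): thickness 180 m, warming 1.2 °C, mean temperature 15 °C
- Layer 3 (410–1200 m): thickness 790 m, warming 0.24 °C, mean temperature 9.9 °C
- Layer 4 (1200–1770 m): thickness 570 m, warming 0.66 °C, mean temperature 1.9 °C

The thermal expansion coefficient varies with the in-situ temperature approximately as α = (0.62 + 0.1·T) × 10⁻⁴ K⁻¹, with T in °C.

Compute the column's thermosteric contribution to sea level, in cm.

Layer 1: α = (0.62 + 0.1×22)×10⁻⁴ = 2.82×10⁻⁴ K⁻¹
Layer 2: α = (0.62 + 0.1×15)×10⁻⁴ = 2.12×10⁻⁴ K⁻¹
Layer 3: α = (0.62 + 0.1×9.9)×10⁻⁴ = 1.61×10⁻⁴ K⁻¹
Layer 4: α = (0.62 + 0.1×1.9)×10⁻⁴ = 0.81×10⁻⁴ K⁻¹
2.82×10⁻⁴ × 1.3 × 230 = 0.084318 m
2.12×10⁻⁴ × 180 × 1.2 = 0.045792 m
410–1200 m: 1.61×10⁻⁴ × 0.24 × 790 = 0.0305256 m
Layer 4: 570 × 0.66 × 0.81×10⁻⁴ = 0.0304722 m
Δh = 0.084318 + 0.045792 + 0.0305256 + 0.0304722 = 0.1911078 m ≈ 19 cm

Δh = 19 cm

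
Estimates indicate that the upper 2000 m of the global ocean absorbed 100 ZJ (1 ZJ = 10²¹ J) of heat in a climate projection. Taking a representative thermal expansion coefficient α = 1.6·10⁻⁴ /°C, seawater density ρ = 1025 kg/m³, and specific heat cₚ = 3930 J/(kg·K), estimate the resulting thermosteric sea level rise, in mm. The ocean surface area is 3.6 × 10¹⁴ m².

Δh = 11 mm

Per unit area: Q = 100×10²¹ / (3.6×10¹⁴) ≈ 2.778×10⁸ J/m²
Δh = αQ/(ρcₚ) = 1.6×10⁻⁴ × 2.778×10⁸ / (1025 × 3930) ≈ 0.011034 m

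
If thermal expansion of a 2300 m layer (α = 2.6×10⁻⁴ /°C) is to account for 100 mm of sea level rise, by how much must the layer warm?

ΔT ≈ 0.167 °C

ΔT = Δh/(αH) = 0.1 / (2.6×10⁻⁴ × 2300) ≈ 0.1672 °C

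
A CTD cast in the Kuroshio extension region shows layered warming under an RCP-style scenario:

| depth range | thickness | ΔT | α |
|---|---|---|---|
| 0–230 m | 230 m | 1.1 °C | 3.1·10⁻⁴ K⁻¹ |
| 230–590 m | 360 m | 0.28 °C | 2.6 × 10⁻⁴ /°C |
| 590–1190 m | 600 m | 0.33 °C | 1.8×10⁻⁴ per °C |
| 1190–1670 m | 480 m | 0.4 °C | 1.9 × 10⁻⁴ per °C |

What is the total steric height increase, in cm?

Layer 1: 3.1×10⁻⁴ × 1.1 × 230 = 0.07843 m
Layer 2: 0.28 × 360 × 2.6×10⁻⁴ = 0.026208 m
600 × 0.33 × 1.8×10⁻⁴ = 0.03564 m
1190–1670 m: 1.9×10⁻⁴ × 480 × 0.4 = 0.03648 m
Δh = 0.07843 + 0.026208 + 0.03564 + 0.03648 = 0.176758 m

about 17.7 cm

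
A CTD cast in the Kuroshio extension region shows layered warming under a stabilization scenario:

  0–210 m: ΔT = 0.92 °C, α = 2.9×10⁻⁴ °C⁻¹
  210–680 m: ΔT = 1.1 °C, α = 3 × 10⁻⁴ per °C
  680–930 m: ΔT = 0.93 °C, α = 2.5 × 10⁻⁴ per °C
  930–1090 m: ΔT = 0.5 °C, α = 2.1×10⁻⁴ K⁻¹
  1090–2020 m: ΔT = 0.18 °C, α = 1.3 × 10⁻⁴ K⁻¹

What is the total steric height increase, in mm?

Δh = 308 mm

210 × 2.9×10⁻⁴ × 0.92 = 0.056028 m
Layer 2: 3×10⁻⁴ × 1.1 × 470 = 0.15510 m
2.5×10⁻⁴ × 0.93 × 250 = 0.058125 m
0.5 × 2.1×10⁻⁴ × 160 = 0.01680 m
Layer 5: 1.3×10⁻⁴ × 930 × 0.18 = 0.021762 m
Δh = 0.056028 + 0.15510 + 0.058125 + 0.01680 + 0.021762 = 0.307815 m ≈ 308 mm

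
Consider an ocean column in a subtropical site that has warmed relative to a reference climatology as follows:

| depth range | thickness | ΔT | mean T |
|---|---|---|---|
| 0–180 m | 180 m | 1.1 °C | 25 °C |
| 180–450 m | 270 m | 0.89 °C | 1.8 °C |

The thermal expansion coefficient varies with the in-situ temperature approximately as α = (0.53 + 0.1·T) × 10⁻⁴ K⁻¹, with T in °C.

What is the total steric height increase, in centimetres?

Layer 1: α = (0.53 + 0.1×25)×10⁻⁴ = 3.03×10⁻⁴ K⁻¹
Layer 2: α = (0.53 + 0.1×1.8)×10⁻⁴ = 0.71×10⁻⁴ K⁻¹
1.1 × 180 × 3.03×10⁻⁴ = 0.059994 m
180–450 m: 270 × 0.71×10⁻⁴ × 0.89 = 0.0170613 m
Δh = 0.059994 + 0.0170613 = 0.0770553 m

7.7 cm of thermosteric rise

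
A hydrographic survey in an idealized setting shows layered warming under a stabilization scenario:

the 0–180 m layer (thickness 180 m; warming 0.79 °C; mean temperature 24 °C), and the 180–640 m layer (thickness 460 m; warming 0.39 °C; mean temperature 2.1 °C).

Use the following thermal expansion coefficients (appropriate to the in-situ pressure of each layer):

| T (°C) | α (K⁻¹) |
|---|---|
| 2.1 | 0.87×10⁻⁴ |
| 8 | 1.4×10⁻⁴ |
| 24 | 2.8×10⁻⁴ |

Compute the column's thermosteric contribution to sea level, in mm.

Layer 1 at 24 °C → α = 2.8×10⁻⁴ K⁻¹
Layer 2 at 2.1 °C → α = 0.87×10⁻⁴ K⁻¹
Layer 1: 2.8×10⁻⁴ × 180 × 0.79 = 0.039816 m
180–640 m: 460 × 0.87×10⁻⁴ × 0.39 = 0.0156078 m
Δh = 0.039816 + 0.0156078 = 0.0554238 m ≈ 55.4 mm

about 55.4 mm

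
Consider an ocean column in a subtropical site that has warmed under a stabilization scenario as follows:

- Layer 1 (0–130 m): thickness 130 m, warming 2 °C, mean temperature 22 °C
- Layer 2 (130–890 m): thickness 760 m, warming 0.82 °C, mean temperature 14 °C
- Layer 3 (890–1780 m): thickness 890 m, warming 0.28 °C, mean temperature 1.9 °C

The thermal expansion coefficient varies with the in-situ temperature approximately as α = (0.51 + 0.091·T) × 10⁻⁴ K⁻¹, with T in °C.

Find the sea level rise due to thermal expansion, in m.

about 0.194 m

Layer 1: α = (0.51 + 0.091×22)×10⁻⁴ = 2.512×10⁻⁴ K⁻¹
Layer 2: α = (0.51 + 0.091×14)×10⁻⁴ = 1.784×10⁻⁴ K⁻¹
Layer 3: α = (0.51 + 0.091×1.9)×10⁻⁴ = 0.6829×10⁻⁴ K⁻¹
Layer 1: 130 × 2 × 2.512×10⁻⁴ = 0.065312 m
130–890 m: 1.784×10⁻⁴ × 0.82 × 760 = 0.11117888 m
890–1780 m: 0.6829×10⁻⁴ × 890 × 0.28 = 0.017017868 m
Δh = 0.065312 + 0.11117888 + 0.017017868 = 0.193508748 m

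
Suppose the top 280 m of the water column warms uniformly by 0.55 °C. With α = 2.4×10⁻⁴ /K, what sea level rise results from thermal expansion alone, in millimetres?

about 37.0 mm

Δh = αΔT·H = 2.4×10⁻⁴ × 0.55 × 280 = 0.03696 m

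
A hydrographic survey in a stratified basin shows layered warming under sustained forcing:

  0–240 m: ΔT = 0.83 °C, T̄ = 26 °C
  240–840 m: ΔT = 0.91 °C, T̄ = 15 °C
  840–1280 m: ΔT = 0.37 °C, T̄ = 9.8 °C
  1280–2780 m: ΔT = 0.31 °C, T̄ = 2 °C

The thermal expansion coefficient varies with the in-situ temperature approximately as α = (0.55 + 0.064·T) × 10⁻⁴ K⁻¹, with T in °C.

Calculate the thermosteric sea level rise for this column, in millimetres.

Layer 1: α = (0.55 + 0.064×26)×10⁻⁴ = 2.214×10⁻⁴ K⁻¹
Layer 2: α = (0.55 + 0.064×15)×10⁻⁴ = 1.51×10⁻⁴ K⁻¹
Layer 3: α = (0.55 + 0.064×9.8)×10⁻⁴ = 1.1772×10⁻⁴ K⁻¹
Layer 4: α = (0.55 + 0.064×2)×10⁻⁴ = 0.678×10⁻⁴ K⁻¹
Layer 1: 0.83 × 2.214×10⁻⁴ × 240 = 0.04410288 m
Layer 2: 0.91 × 600 × 1.51×10⁻⁴ = 0.082446 m
0.37 × 440 × 1.1772×10⁻⁴ = 0.019164816 m
0.678×10⁻⁴ × 1500 × 0.31 = 0.031527 m
Δh = 0.04410288 + 0.082446 + 0.019164816 + 0.031527 = 0.177240696 m

Δh ≈ 180 mm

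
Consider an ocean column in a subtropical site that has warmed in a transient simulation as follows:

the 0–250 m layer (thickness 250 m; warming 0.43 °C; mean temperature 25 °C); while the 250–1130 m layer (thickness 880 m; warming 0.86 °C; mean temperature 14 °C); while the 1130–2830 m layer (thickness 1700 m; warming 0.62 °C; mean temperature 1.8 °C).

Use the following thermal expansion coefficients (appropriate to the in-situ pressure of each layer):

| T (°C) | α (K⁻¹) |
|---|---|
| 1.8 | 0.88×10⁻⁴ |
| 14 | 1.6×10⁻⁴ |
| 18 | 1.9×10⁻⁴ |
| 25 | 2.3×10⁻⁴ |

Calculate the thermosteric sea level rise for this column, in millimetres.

about 240 mm

Layer 1 at 25 °C → α = 2.3×10⁻⁴ K⁻¹
Layer 2 at 14 °C → α = 1.6×10⁻⁴ K⁻¹
Layer 3 at 1.8 °C → α = 0.88×10⁻⁴ K⁻¹
2.3×10⁻⁴ × 250 × 0.43 = 0.024725 m
Layer 2: 0.86 × 1.6×10⁻⁴ × 880 = 0.121088 m
1700 × 0.62 × 0.88×10⁻⁴ = 0.092752 m
Δh = 0.024725 + 0.121088 + 0.092752 = 0.238565 m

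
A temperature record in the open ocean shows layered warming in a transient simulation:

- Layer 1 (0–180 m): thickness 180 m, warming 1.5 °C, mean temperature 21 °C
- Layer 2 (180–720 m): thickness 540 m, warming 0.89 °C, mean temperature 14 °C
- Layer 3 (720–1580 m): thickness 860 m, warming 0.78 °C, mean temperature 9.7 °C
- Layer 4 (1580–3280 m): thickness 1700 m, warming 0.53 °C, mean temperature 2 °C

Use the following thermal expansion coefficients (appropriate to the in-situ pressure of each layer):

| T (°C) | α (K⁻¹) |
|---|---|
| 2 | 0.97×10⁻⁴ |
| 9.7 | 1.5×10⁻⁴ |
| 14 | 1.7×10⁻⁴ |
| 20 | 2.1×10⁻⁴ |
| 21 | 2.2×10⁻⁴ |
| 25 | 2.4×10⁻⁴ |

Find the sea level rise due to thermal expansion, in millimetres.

about 329 mm

Layer 1 at 21 °C → α = 2.2×10⁻⁴ K⁻¹
Layer 2 at 14 °C → α = 1.7×10⁻⁴ K⁻¹
Layer 3 at 9.7 °C → α = 1.5×10⁻⁴ K⁻¹
Layer 4 at 2 °C → α = 0.97×10⁻⁴ K⁻¹
Layer 1: 180 × 1.5 × 2.2×10⁻⁴ = 0.05940 m
Layer 2: 1.7×10⁻⁴ × 0.89 × 540 = 0.081702 m
720–1580 m: 0.78 × 1.5×10⁻⁴ × 860 = 0.10062 m
Layer 4: 1700 × 0.53 × 0.97×10⁻⁴ = 0.087397 m
Δh = 0.05940 + 0.081702 + 0.10062 + 0.087397 = 0.329119 m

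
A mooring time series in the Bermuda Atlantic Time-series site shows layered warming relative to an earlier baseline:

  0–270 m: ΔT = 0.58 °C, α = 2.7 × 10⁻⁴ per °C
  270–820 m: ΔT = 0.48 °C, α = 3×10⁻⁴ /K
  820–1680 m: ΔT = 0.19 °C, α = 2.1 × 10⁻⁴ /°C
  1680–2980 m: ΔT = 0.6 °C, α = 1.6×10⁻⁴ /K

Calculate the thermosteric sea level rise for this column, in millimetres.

0–270 m: 2.7×10⁻⁴ × 0.58 × 270 = 0.042282 m
Layer 2: 550 × 0.48 × 3×10⁻⁴ = 0.07920 m
860 × 2.1×10⁻⁴ × 0.19 = 0.034314 m
Layer 4: 1300 × 0.6 × 1.6×10⁻⁴ = 0.12480 m
Δh = 0.042282 + 0.07920 + 0.034314 + 0.12480 = 0.280596 m ≈ 280 mm

280 mm of thermosteric rise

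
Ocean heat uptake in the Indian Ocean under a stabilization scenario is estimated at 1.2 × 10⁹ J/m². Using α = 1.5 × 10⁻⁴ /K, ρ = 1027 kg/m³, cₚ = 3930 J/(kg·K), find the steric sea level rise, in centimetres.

Δh ≈ 4.46 cm

Δh = αQ/(ρcₚ) = 1.5×10⁻⁴ × 1.2×10⁹ / (1027 × 3930) ≈ 0.044597 m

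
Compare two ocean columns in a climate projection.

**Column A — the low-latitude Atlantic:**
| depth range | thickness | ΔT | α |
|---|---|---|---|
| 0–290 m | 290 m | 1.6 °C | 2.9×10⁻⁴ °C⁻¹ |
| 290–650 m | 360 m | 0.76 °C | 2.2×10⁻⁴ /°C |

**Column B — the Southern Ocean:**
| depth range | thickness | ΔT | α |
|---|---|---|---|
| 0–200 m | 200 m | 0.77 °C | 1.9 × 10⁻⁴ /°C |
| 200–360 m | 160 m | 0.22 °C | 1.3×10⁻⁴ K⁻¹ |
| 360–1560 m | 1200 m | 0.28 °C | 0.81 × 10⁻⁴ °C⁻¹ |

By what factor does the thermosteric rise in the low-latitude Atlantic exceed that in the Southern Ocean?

A 0–290 m: 2.9×10⁻⁴ × 290 × 1.6 = 0.13456 m
A Layer 2: 360 × 2.2×10⁻⁴ × 0.76 = 0.060192 m
A total: 0.194752 m
B 1.9×10⁻⁴ × 200 × 0.77 = 0.02926 m
B 200–360 m: 160 × 1.3×10⁻⁴ × 0.22 = 0.004576 m
B 1200 × 0.81×10⁻⁴ × 0.28 = 0.027216 m
B total: 0.061052 m
Ratio: 0.194752 / 0.061052 ≈ 3.190

3.19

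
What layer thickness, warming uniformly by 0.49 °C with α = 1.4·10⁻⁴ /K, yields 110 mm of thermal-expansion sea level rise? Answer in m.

H = Δh/(αΔT) = 0.11 / (1.4×10⁻⁴ × 0.49) ≈ 1603 m

1600 m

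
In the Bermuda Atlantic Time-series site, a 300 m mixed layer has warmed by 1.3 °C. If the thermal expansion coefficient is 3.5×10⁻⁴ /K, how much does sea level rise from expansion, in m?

Δh = 0.14 m

Δh = αΔT·H = 3.5×10⁻⁴ × 1.3 × 300 = 0.13650 m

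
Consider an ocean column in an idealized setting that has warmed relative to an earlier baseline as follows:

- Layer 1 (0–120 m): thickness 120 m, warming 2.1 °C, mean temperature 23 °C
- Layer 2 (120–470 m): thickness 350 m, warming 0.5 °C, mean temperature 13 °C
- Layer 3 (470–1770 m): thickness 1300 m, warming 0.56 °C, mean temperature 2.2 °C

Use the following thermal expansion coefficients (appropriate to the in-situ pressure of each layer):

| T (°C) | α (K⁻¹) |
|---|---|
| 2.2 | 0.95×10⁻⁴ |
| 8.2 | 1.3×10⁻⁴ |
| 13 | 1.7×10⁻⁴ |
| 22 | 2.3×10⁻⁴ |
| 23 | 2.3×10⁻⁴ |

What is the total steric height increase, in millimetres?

157 mm of thermosteric rise

Layer 1 at 23 °C → α = 2.3×10⁻⁴ K⁻¹
Layer 2 at 13 °C → α = 1.7×10⁻⁴ K⁻¹
Layer 3 at 2.2 °C → α = 0.95×10⁻⁴ K⁻¹
0–120 m: 2.3×10⁻⁴ × 2.1 × 120 = 0.05796 m
0.5 × 350 × 1.7×10⁻⁴ = 0.02975 m
Layer 3: 1300 × 0.56 × 0.95×10⁻⁴ = 0.06916 m
Δh = 0.05796 + 0.02975 + 0.06916 = 0.15687 m ≈ 157 mm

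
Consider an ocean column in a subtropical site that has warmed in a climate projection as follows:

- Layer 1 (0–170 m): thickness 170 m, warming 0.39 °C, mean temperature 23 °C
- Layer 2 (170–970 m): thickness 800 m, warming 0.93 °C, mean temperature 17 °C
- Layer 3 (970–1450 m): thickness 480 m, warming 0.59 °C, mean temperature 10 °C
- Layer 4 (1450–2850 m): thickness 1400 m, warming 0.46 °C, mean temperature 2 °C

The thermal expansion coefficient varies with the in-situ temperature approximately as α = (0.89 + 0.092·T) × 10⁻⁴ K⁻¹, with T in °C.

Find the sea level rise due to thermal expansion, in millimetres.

Δh = 323 mm

Layer 1: α = (0.89 + 0.092×23)×10⁻⁴ = 3.006×10⁻⁴ K⁻¹
Layer 2: α = (0.89 + 0.092×17)×10⁻⁴ = 2.454×10⁻⁴ K⁻¹
Layer 3: α = (0.89 + 0.092×10)×10⁻⁴ = 1.81×10⁻⁴ K⁻¹
Layer 4: α = (0.89 + 0.092×2)×10⁻⁴ = 1.074×10⁻⁴ K⁻¹
170 × 0.39 × 3.006×10⁻⁴ = 0.01992978 m
Layer 2: 0.93 × 2.454×10⁻⁴ × 800 = 0.1825776 m
0.59 × 480 × 1.81×10⁻⁴ = 0.0512592 m
Layer 4: 0.46 × 1400 × 1.074×10⁻⁴ = 0.0691656 m
Δh = 0.01992978 + 0.1825776 + 0.0512592 + 0.0691656 = 0.32293218 m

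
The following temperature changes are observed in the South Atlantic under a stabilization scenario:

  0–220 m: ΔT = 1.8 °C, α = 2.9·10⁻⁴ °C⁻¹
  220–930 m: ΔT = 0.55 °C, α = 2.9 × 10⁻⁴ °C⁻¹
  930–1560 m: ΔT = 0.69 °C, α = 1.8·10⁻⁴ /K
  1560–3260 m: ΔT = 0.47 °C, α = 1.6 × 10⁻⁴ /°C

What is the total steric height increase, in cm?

0–220 m: 1.8 × 2.9×10⁻⁴ × 220 = 0.11484 m
220–930 m: 0.55 × 2.9×10⁻⁴ × 710 = 0.113245 m
0.69 × 630 × 1.8×10⁻⁴ = 0.078246 m
Layer 4: 1.6×10⁻⁴ × 0.47 × 1700 = 0.12784 m
Δh = 0.11484 + 0.113245 + 0.078246 + 0.12784 = 0.434171 m

43 cm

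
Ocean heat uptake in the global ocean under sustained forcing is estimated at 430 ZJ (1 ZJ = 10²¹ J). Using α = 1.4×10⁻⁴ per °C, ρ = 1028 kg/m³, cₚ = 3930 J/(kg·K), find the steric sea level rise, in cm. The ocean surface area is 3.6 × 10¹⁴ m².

Per unit area: Q = 430×10²¹ / (3.6×10¹⁴) ≈ 1.194×10⁹ J/m²
Δh = αQ/(ρcₚ) = 1.4×10⁻⁴ × 1.194×10⁹ / (1028 × 3930) ≈ 0.041376 m

Δh = 4.1 cm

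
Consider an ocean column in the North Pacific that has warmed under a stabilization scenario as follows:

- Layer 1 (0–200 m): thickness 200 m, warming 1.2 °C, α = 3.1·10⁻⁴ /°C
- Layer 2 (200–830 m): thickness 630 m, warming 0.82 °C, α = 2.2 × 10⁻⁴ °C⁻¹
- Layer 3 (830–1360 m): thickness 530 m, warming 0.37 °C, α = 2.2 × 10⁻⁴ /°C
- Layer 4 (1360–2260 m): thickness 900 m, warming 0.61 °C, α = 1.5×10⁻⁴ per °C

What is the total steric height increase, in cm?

Layer 1: 1.2 × 200 × 3.1×10⁻⁴ = 0.07440 m
2.2×10⁻⁴ × 630 × 0.82 = 0.113652 m
0.37 × 530 × 2.2×10⁻⁴ = 0.043142 m
Layer 4: 900 × 1.5×10⁻⁴ × 0.61 = 0.08235 m
Δh = 0.07440 + 0.113652 + 0.043142 + 0.08235 = 0.313544 m ≈ 31 cm

Δh ≈ 31 cm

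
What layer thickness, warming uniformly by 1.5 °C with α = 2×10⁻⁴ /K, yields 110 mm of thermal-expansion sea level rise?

370 m

H = Δh/(αΔT) = 0.11 / (2×10⁻⁴ × 1.5) ≈ 366.7 m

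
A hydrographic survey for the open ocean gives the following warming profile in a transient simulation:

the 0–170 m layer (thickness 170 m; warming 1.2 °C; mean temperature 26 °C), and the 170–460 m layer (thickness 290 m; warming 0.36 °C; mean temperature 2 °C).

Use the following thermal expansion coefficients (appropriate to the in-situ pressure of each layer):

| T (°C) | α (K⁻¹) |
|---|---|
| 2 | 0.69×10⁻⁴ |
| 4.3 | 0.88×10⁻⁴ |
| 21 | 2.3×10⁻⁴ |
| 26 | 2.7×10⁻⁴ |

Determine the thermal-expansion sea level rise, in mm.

Δh ≈ 62.3 mm

Layer 1 at 26 °C → α = 2.7×10⁻⁴ K⁻¹
Layer 2 at 2 °C → α = 0.69×10⁻⁴ K⁻¹
0–170 m: 1.2 × 2.7×10⁻⁴ × 170 = 0.05508 m
290 × 0.69×10⁻⁴ × 0.36 = 0.0072036 m
Δh = 0.05508 + 0.0072036 = 0.0622836 m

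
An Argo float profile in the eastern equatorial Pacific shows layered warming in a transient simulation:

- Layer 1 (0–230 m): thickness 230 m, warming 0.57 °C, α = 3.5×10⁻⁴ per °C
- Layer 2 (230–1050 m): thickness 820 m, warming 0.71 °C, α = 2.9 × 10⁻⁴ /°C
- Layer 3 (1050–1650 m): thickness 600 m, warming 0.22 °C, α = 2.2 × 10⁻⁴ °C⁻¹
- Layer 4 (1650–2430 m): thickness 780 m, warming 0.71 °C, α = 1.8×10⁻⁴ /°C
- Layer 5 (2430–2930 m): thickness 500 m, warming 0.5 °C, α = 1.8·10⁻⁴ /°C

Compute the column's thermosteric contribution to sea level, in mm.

Layer 1: 3.5×10⁻⁴ × 0.57 × 230 = 0.045885 m
820 × 0.71 × 2.9×10⁻⁴ = 0.168838 m
2.2×10⁻⁴ × 0.22 × 600 = 0.02904 m
780 × 1.8×10⁻⁴ × 0.71 = 0.099684 m
Layer 5: 0.5 × 1.8×10⁻⁴ × 500 = 0.04500 m
Δh = 0.045885 + 0.168838 + 0.02904 + 0.099684 + 0.04500 = 0.388447 m

about 388 mm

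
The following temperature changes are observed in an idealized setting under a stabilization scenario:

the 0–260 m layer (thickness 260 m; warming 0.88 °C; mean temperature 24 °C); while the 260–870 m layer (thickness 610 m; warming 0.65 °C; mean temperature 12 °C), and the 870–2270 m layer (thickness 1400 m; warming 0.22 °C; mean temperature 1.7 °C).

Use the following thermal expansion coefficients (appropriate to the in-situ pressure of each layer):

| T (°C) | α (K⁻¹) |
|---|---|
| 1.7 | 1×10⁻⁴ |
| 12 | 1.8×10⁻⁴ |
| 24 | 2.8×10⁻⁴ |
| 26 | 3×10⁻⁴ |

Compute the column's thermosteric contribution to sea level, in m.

Layer 1 at 24 °C → α = 2.8×10⁻⁴ K⁻¹
Layer 2 at 12 °C → α = 1.8×10⁻⁴ K⁻¹
Layer 3 at 1.7 °C → α = 1×10⁻⁴ K⁻¹
0–260 m: 0.88 × 260 × 2.8×10⁻⁴ = 0.064064 m
Layer 2: 610 × 1.8×10⁻⁴ × 0.65 = 0.07137 m
1400 × 1×10⁻⁴ × 0.22 = 0.03080 m
Δh = 0.064064 + 0.07137 + 0.03080 = 0.166234 m

0.166 m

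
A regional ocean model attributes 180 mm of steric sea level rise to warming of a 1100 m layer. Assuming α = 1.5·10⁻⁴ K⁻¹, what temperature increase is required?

ΔT = Δh/(αH) = 0.18 / (1.5×10⁻⁴ × 1100) ≈ 1.091 K

ΔT ≈ 1.09 K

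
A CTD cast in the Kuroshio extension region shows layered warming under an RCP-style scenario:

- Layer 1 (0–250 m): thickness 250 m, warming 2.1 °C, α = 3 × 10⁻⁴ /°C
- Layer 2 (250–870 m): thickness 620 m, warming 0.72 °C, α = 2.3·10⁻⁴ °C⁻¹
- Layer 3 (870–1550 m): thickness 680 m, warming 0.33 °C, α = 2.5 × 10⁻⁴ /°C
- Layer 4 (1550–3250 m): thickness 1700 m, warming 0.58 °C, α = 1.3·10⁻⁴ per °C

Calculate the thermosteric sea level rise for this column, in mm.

Δh ≈ 444 mm

0–250 m: 2.1 × 3×10⁻⁴ × 250 = 0.15750 m
250–870 m: 2.3×10⁻⁴ × 0.72 × 620 = 0.102672 m
870–1550 m: 2.5×10⁻⁴ × 680 × 0.33 = 0.05610 m
1550–3250 m: 1700 × 1.3×10⁻⁴ × 0.58 = 0.12818 m
Δh = 0.15750 + 0.102672 + 0.05610 + 0.12818 = 0.444452 m ≈ 444 mm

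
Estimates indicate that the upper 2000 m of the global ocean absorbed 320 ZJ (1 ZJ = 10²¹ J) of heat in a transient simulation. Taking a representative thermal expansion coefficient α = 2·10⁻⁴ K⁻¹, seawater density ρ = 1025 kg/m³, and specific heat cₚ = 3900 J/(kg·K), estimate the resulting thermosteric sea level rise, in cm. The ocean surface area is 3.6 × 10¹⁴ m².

Per unit area: Q = 320×10²¹ / (3.6×10¹⁴) ≈ 8.889×10⁸ J/m²
Δh = αQ/(ρcₚ) = 2×10⁻⁴ × 8.889×10⁸ / (1025 × 3900) ≈ 0.044473 m

4.45 cm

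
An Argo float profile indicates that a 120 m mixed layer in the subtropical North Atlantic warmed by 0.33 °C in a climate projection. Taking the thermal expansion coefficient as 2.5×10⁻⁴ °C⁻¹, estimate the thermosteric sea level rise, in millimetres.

9.90 mm of thermosteric rise

Δh = αΔT·H = 2.5×10⁻⁴ × 0.33 × 120 = 0.00990 m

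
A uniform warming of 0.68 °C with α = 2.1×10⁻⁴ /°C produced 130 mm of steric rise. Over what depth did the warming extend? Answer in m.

910 m

H = Δh/(αΔT) = 0.13 / (2.1×10⁻⁴ × 0.68) ≈ 910.4 m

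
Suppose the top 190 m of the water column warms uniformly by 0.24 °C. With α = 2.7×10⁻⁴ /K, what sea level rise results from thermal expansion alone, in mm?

12 mm of thermosteric rise

Δh = αΔT·H = 2.7×10⁻⁴ × 0.24 × 190 = 0.012312 m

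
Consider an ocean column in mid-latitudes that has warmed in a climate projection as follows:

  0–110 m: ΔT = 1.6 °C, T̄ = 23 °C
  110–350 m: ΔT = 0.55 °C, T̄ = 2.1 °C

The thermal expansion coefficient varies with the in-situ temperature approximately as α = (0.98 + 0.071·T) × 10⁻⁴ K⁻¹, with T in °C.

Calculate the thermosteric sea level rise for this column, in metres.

0.0609 m of thermosteric rise

Layer 1: α = (0.98 + 0.071×23)×10⁻⁴ = 2.613×10⁻⁴ K⁻¹
Layer 2: α = (0.98 + 0.071×2.1)×10⁻⁴ = 1.1291×10⁻⁴ K⁻¹
Layer 1: 1.6 × 2.613×10⁻⁴ × 110 = 0.0459888 m
110–350 m: 1.1291×10⁻⁴ × 240 × 0.55 = 0.01490412 m
Δh = 0.0459888 + 0.01490412 = 0.06089292 m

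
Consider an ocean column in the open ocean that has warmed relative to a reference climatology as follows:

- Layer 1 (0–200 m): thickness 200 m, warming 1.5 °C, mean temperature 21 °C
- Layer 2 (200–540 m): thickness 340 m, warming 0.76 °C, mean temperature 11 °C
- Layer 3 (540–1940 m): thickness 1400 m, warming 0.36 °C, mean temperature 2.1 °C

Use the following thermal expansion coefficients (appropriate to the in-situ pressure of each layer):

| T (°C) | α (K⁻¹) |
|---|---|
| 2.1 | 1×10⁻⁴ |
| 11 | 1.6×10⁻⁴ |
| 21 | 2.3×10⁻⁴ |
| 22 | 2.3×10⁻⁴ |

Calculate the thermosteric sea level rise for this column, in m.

Layer 1 at 21 °C → α = 2.3×10⁻⁴ K⁻¹
Layer 2 at 11 °C → α = 1.6×10⁻⁴ K⁻¹
Layer 3 at 2.1 °C → α = 1×10⁻⁴ K⁻¹
Layer 1: 2.3×10⁻⁴ × 200 × 1.5 = 0.06900 m
200–540 m: 1.6×10⁻⁴ × 340 × 0.76 = 0.041344 m
0.36 × 1400 × 1×10⁻⁴ = 0.05040 m
Δh = 0.06900 + 0.041344 + 0.05040 = 0.160744 m

Δh = 0.161 m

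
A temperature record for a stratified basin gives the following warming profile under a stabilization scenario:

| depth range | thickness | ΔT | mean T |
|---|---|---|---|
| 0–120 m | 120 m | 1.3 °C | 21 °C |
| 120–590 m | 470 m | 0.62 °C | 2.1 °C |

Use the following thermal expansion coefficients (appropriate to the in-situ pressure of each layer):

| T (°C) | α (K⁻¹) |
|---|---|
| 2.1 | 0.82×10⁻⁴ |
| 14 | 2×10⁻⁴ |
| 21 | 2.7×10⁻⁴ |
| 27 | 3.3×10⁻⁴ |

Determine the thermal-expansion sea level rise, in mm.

Layer 1 at 21 °C → α = 2.7×10⁻⁴ K⁻¹
Layer 2 at 2.1 °C → α = 0.82×10⁻⁴ K⁻¹
120 × 1.3 × 2.7×10⁻⁴ = 0.04212 m
0.62 × 470 × 0.82×10⁻⁴ = 0.0238948 m
Δh = 0.04212 + 0.0238948 = 0.0660148 m

Δh = 66.0 mm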